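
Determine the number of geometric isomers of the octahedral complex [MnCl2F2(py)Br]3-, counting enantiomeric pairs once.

In an octahedral complex each vertex has one trans partner and four cis neighbours.
The distinct arrangements are (6 in all): Cl cis, F cis (3 arrangements, 2 chiral); Cl cis, F trans; Cl trans, F cis; Cl trans, F trans.

6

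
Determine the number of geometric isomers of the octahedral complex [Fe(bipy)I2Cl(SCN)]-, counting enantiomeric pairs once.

An octahedron has six vertices in three trans pairs; every non-trans pair is cis.
Each bipy is bidentate and must span two cis positions.
Systematic placement gives 4 geometric isomers: I cis (3 arrangements, 2 chiral); I trans.

4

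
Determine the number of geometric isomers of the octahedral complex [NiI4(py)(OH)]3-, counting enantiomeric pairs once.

2

In an octahedral complex each vertex has one trans partner and four cis neighbours.
Systematic placement gives 2 geometric isomers: py and OH mutually trans; py and OH mutually cis.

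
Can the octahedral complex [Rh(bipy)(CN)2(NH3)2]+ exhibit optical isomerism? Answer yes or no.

The six octahedral sites form three mutually perpendicular trans pairs.
Each bipy is bidentate and must span two cis positions.
Systematic placement gives 3 geometric isomers: CN trans, NH3 cis; CN cis, NH3 cis (chiral); CN cis, NH3 trans.
One of these lacks any improper symmetry element and so occurs as an enantiomeric pair, giving 3 + 1 = 4 stereoisomers in total.

yes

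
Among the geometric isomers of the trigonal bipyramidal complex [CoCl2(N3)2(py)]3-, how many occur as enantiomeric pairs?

In a trigonal bipyramid the two axial positions differ from the three equatorial ones.
Placing the ligands in turn and identifying arrangements related by rotation or reflection leaves 5 distinct geometric isomers.
One of these lacks any improper symmetry element and so occurs as an enantiomeric pair, giving 5 + 1 = 6 stereoisomers in total.

1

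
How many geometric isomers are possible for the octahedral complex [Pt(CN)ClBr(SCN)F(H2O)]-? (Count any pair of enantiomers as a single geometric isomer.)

In an octahedral complex each vertex has one trans partner and four cis neighbours.
Placing the ligands in turn and identifying arrangements related by rotation or reflection leaves 15 distinct geometric isomers.

15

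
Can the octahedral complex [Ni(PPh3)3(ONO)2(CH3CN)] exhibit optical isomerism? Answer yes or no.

no

The six octahedral sites form three mutually perpendicular trans pairs.
The distinct arrangements are (3 in all): PPh3 mer, ONO cis; PPh3 mer, ONO trans; PPh3 fac, ONO cis.
Each arrangement has an internal mirror plane or centre of symmetry, so none is chiral.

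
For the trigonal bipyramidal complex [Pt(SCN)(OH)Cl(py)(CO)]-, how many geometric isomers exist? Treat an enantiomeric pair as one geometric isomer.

10

In a trigonal bipyramid the two axial positions differ from the three equatorial ones.
Placing the ligands in turn and identifying arrangements related by rotation or reflection leaves 10 distinct geometric isomers.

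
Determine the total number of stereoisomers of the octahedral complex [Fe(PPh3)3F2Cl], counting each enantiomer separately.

3

An octahedron has six vertices in three trans pairs; every non-trans pair is cis.
There are 3 geometric isomers: PPh3 mer, F cis; PPh3 mer, F trans; PPh3 fac, F cis.
Each arrangement has an internal mirror plane or centre of symmetry, so none is chiral.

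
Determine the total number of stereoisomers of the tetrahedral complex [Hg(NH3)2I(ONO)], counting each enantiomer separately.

1

All four vertices of a tetrahedron are equivalent and mutually adjacent, so cis/trans isomerism cannot arise.
Only one geometric arrangement is possible.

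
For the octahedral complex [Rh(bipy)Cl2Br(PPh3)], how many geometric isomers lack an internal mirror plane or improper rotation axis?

2

In an octahedral complex each vertex has one trans partner and four cis neighbours.
Each bipy is bidentate and must span two cis positions.
There are 4 geometric isomers: Cl cis (3 arrangements, 2 chiral); Cl trans.
Of these, 2 lack any improper symmetry element and so occur as enantiomeric pairs, giving 4 + 2 = 6 stereoisomers in total.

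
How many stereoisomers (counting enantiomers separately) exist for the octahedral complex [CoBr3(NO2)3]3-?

2

An octahedron has six vertices in three trans pairs; every non-trans pair is cis.
Systematic placement gives 2 geometric isomers: Br mer; Br fac.
Each arrangement has an internal mirror plane or centre of symmetry, so none is chiral.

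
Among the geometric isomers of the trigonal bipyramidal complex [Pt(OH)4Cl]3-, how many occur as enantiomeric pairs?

0

A trigonal bipyramid has two axial and three equatorial sites, which are chemically inequivalent.
The distinct arrangements are (2 in all): Cl axial; Cl equatorial.
Each arrangement has an internal mirror plane or centre of symmetry, so none is chiral.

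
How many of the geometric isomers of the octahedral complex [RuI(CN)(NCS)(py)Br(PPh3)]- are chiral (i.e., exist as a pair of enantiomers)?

In an octahedral complex each vertex has one trans partner and four cis neighbours.
Systematic enumeration (placing each ligand type in turn and discarding arrangements equivalent by rotation or reflection) gives 15 geometric isomers.
Of these, 15 lack any improper symmetry element and so occur as enantiomeric pairs, giving 15 + 15 = 30 stereoisomers in total.

15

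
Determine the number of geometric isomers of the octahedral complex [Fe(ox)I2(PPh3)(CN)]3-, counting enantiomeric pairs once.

4

Each ox is bidentate and must span two cis positions.
The distinct arrangements are (4 in all): I cis (3 arrangements, 2 chiral); I trans.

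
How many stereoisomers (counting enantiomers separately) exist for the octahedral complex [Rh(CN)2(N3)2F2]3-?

6

An octahedron has six vertices in three trans pairs; every non-trans pair is cis.
There are 5 geometric isomers: CN trans, N3 trans, F trans; CN trans, N3 cis, F cis; CN cis, N3 trans, F cis; CN cis, N3 cis, F cis (chiral); CN cis, N3 cis, F trans.
One of these lacks any improper symmetry element and so occurs as an enantiomeric pair, giving 5 + 1 = 6 stereoisomers in total.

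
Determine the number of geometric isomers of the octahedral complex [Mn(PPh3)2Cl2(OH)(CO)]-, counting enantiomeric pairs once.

6

In an octahedral complex each vertex has one trans partner and four cis neighbours.
The distinct arrangements are (6 in all): PPh3 trans, Cl cis; PPh3 cis, Cl cis (3 arrangements, 2 chiral); PPh3 trans, Cl trans; PPh3 cis, Cl trans.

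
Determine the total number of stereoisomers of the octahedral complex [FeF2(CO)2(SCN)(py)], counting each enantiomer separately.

8

Systematic placement gives 6 geometric isomers: F trans, CO trans; F cis, CO trans; F cis, CO cis (3 arrangements, 2 chiral); F trans, CO cis.
Of these, 2 lack any improper symmetry element and so occur as enantiomeric pairs, giving 6 + 2 = 8 stereoisomers in total.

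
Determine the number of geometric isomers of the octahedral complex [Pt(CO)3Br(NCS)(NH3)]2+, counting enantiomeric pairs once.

An octahedron has six vertices in three trans pairs; every non-trans pair is cis.
Working through the distinct placements yields 4 geometric isomers: CO mer (3 arrangements); CO fac (chiral).

4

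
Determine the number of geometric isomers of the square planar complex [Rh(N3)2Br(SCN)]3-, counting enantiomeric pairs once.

2

A square has two trans pairs of vertices; adjacent vertices are cis.
Systematic placement gives 2 geometric isomers: N3 cis; N3 trans.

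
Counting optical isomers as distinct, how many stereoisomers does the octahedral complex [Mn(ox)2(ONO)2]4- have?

Each ox is bidentate and must span two cis positions.
There are 2 geometric isomers: ONO trans; ONO cis (chiral).
One of these lacks any improper symmetry element and so occurs as an enantiomeric pair, giving 2 + 1 = 3 stereoisomers in total.

3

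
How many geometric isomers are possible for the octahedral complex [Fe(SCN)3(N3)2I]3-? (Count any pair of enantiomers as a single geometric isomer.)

3

The six octahedral sites form three mutually perpendicular trans pairs.
The distinct arrangements are (3 in all): SCN mer, N3 cis; SCN mer, N3 trans; SCN fac, N3 cis.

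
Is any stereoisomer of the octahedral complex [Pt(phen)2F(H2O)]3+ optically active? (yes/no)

Each phen is bidentate and must span two cis positions.
Systematic placement gives 2 geometric isomers: F and H2O mutually trans; F and H2O mutually cis (chiral).
One of these lacks any improper symmetry element and so occurs as an enantiomeric pair, giving 2 + 1 = 3 stereoisomers in total.

yes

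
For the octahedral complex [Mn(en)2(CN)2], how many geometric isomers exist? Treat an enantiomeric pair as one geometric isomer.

2

In an octahedral complex each vertex has one trans partner and four cis neighbours.
Each en is bidentate and must span two cis positions.
The distinct arrangements are (2 in all): CN trans; CN cis (chiral).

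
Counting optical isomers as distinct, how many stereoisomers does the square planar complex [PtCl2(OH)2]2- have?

A square has two trans pairs of vertices; adjacent vertices are cis.
Systematic placement gives 2 geometric isomers: Cl cis; Cl trans.
Each arrangement has an internal mirror plane or centre of symmetry, so none is chiral.

2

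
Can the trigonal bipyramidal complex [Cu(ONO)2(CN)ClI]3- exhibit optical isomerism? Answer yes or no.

yes

A trigonal bipyramid has two axial and three equatorial sites, which are chemically inequivalent.
Systematic enumeration (placing each ligand type in turn and discarding arrangements equivalent by rotation or reflection) gives 7 geometric isomers.
Of these, 3 lack any improper symmetry element and so occur as enantiomeric pairs, giving 7 + 3 = 10 stereoisomers in total.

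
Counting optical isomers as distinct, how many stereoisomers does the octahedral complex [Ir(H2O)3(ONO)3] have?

2

The six octahedral sites form three mutually perpendicular trans pairs.
The distinct arrangements are (2 in all): H2O mer; H2O fac.
Each arrangement has an internal mirror plane or centre of symmetry, so none is chiral.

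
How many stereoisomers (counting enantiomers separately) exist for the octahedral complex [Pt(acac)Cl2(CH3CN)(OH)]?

6

The six octahedral sites form three mutually perpendicular trans pairs.
Each acac is bidentate and must span two cis positions.
There are 4 geometric isomers: Cl cis (3 arrangements, 2 chiral); Cl trans.
Of these, 2 lack any improper symmetry element and so occur as enantiomeric pairs, giving 4 + 2 = 6 stereoisomers in total.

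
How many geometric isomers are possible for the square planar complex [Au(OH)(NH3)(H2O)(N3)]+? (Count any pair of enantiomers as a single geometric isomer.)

A square has two trans pairs of vertices; adjacent vertices are cis.
Working through the distinct placements yields 3 geometric isomers: (H2O/NH3 trans, N3/OH trans); (H2O/OH trans, N3/NH3 trans); (H2O/N3 trans, NH3/OH trans).

3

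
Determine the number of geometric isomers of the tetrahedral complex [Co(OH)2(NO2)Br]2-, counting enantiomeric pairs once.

1

In a tetrahedral complex all four positions are equivalent and every pair of ligands is adjacent — there is no cis/trans distinction.
Only one geometric arrangement is possible.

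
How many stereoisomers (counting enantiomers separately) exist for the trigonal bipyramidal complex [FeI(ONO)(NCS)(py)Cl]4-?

20

In a trigonal bipyramid the two axial positions differ from the three equatorial ones.
Exhaustive case analysis gives 10 geometric isomers.
Of these, 10 lack any improper symmetry element and so occur as enantiomeric pairs, giving 10 + 10 = 20 stereoisomers in total.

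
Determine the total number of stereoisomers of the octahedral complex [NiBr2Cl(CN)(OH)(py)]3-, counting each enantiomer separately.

The six octahedral sites form three mutually perpendicular trans pairs.
Exhaustive case analysis gives 9 geometric isomers.
Of these, 6 lack any improper symmetry element and so occur as enantiomeric pairs, giving 9 + 6 = 15 stereoisomers in total.

15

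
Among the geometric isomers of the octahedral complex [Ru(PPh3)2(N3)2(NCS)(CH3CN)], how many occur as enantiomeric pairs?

The six octahedral sites form three mutually perpendicular trans pairs.
There are 6 geometric isomers: PPh3 trans, N3 cis; PPh3 cis, N3 cis (3 arrangements, 2 chiral); PPh3 trans, N3 trans; PPh3 cis, N3 trans.
Of these, 2 lack any improper symmetry element and so occur as enantiomeric pairs, giving 6 + 2 = 8 stereoisomers in total.

2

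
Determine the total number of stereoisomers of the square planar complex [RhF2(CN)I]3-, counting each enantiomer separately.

2

Working through the distinct placements yields 2 geometric isomers: F cis; F trans.
Each arrangement has an internal mirror plane or centre of symmetry, so none is chiral.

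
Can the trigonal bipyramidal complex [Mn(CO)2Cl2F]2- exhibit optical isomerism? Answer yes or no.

yes

A trigonal bipyramid has two axial and three equatorial sites, which are chemically inequivalent.
Systematic enumeration (placing each ligand type in turn and discarding arrangements equivalent by rotation or reflection) gives 5 geometric isomers.
One of these lacks any improper symmetry element and so occurs as an enantiomeric pair, giving 5 + 1 = 6 stereoisomers in total.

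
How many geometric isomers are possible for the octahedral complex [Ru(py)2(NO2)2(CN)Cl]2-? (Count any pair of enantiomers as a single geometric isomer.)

An octahedron has six vertices in three trans pairs; every non-trans pair is cis.
Working through the distinct placements yields 6 geometric isomers: py trans, NO2 trans; py cis, NO2 cis (3 arrangements, 2 chiral); py trans, NO2 cis; py cis, NO2 trans.

6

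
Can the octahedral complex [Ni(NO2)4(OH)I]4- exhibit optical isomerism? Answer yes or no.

There are 2 geometric isomers: OH and I mutually cis; OH and I mutually trans.
Each arrangement has an internal mirror plane or centre of symmetry, so none is chiral.

no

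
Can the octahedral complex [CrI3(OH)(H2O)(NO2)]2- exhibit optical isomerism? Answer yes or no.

yes

The six octahedral sites form three mutually perpendicular trans pairs.
Working through the distinct placements yields 4 geometric isomers: I mer (3 arrangements); I fac (chiral).
One of these lacks any improper symmetry element and so occurs as an enantiomeric pair, giving 4 + 1 = 5 stereoisomers in total.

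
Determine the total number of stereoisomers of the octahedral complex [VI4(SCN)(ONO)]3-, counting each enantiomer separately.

In an octahedral complex each vertex has one trans partner and four cis neighbours.
Systematic placement gives 2 geometric isomers: SCN and ONO mutually trans; SCN and ONO mutually cis.
Each arrangement has an internal mirror plane or centre of symmetry, so none is chiral.

2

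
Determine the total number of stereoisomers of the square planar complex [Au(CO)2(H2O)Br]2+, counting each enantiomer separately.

2

The distinct arrangements are (2 in all): CO cis; CO trans.
Each arrangement has an internal mirror plane or centre of symmetry, so none is chiral.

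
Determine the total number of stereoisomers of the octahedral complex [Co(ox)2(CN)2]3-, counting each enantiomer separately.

The six octahedral sites form three mutually perpendicular trans pairs.
Each ox is bidentate and must span two cis positions.
There are 2 geometric isomers: CN trans; CN cis (chiral).
One of these lacks any improper symmetry element and so occurs as an enantiomeric pair, giving 2 + 1 = 3 stereoisomers in total.

3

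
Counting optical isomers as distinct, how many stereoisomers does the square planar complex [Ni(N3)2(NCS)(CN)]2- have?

In a square planar complex each vertex has one trans partner and two cis neighbours.
There are 2 geometric isomers: N3 cis; N3 trans.
Each arrangement has an internal mirror plane or centre of symmetry, so none is chiral.

2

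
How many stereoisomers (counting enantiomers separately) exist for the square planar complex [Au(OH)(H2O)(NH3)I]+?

Working through the distinct placements yields 3 geometric isomers: (H2O/NH3 trans, I/OH trans); (H2O/OH trans, I/NH3 trans); (H2O/I trans, NH3/OH trans).
Each arrangement has an internal mirror plane or centre of symmetry, so none is chiral.

3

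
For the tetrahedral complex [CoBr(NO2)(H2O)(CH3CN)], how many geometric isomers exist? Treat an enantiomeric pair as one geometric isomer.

1

In a tetrahedral complex all four positions are equivalent and every pair of ligands is adjacent — there is no cis/trans distinction.
Only one geometric arrangement is possible; it has no improper symmetry element, so it exists as a pair of enantiomers (2 stereoisomers).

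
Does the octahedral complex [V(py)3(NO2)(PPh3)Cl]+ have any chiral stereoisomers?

The six octahedral sites form three mutually perpendicular trans pairs.
The distinct arrangements are (4 in all): py mer (3 arrangements); py fac (chiral).
One of these lacks any improper symmetry element and so occurs as an enantiomeric pair, giving 4 + 1 = 5 stereoisomers in total.

yes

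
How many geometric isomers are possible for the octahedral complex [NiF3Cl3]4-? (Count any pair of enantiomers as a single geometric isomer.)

Working through the distinct placements yields 2 geometric isomers: F mer; F fac.

2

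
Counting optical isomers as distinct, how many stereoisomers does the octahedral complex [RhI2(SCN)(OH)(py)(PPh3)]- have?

The six octahedral sites form three mutually perpendicular trans pairs.
Systematic enumeration (placing each ligand type in turn and discarding arrangements equivalent by rotation or reflection) gives 9 geometric isomers.
Of these, 6 lack any improper symmetry element and so occur as enantiomeric pairs, giving 9 + 6 = 15 stereoisomers in total.

15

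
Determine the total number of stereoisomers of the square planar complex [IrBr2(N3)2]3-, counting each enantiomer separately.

A square has two trans pairs of vertices; adjacent vertices are cis.
Working through the distinct placements yields 2 geometric isomers: Br cis; Br trans.
Each arrangement has an internal mirror plane or centre of symmetry, so none is chiral.

2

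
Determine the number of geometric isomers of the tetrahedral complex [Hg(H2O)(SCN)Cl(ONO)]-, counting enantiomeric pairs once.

All four vertices of a tetrahedron are equivalent and mutually adjacent, so cis/trans isomerism cannot arise.
Only one geometric arrangement is possible; it has no improper symmetry element, so it exists as a pair of enantiomers (2 stereoisomers).

1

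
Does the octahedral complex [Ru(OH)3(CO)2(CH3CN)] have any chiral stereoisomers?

The distinct arrangements are (3 in all): OH mer, CO cis; OH mer, CO trans; OH fac, CO cis.
Each arrangement has an internal mirror plane or centre of symmetry, so none is chiral.

no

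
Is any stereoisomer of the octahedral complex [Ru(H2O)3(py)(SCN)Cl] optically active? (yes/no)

yes

The distinct arrangements are (4 in all): H2O mer (3 arrangements); H2O fac (chiral).
One of these lacks any improper symmetry element and so occurs as an enantiomeric pair, giving 4 + 1 = 5 stereoisomers in total.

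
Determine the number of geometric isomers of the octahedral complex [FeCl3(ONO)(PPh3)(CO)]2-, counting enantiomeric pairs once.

An octahedron has six vertices in three trans pairs; every non-trans pair is cis.
Systematic placement gives 4 geometric isomers: Cl mer (3 arrangements); Cl fac (chiral).

4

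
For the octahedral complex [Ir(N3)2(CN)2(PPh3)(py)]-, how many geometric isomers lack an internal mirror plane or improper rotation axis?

The six octahedral sites form three mutually perpendicular trans pairs.
There are 6 geometric isomers: N3 trans, CN trans; N3 cis, CN trans; N3 cis, CN cis (3 arrangements, 2 chiral); N3 trans, CN cis.
Of these, 2 lack any improper symmetry element and so occur as enantiomeric pairs, giving 6 + 2 = 8 stereoisomers in total.

2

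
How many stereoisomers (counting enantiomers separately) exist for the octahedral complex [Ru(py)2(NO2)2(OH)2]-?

An octahedron has six vertices in three trans pairs; every non-trans pair is cis.
The distinct arrangements are (5 in all): py trans, NO2 trans, OH trans; py cis, NO2 trans, OH cis; py trans, NO2 cis, OH cis; py cis, NO2 cis, OH cis (chiral); py cis, NO2 cis, OH trans.
One of these lacks any improper symmetry element and so occurs as an enantiomeric pair, giving 5 + 1 = 6 stereoisomers in total.

6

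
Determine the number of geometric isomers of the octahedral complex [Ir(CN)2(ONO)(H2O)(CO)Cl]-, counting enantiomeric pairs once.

Exhaustive case analysis gives 9 geometric isomers.

9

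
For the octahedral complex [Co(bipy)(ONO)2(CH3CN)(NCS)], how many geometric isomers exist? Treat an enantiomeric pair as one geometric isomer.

4

In an octahedral complex each vertex has one trans partner and four cis neighbours.
Each bipy is bidentate and must span two cis positions.
There are 4 geometric isomers: ONO cis (3 arrangements, 2 chiral); ONO trans.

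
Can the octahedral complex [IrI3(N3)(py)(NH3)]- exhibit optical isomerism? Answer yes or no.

yes

In an octahedral complex each vertex has one trans partner and four cis neighbours.
Systematic placement gives 4 geometric isomers: I mer (3 arrangements); I fac (chiral).
One of these lacks any improper symmetry element and so occurs as an enantiomeric pair, giving 4 + 1 = 5 stereoisomers in total.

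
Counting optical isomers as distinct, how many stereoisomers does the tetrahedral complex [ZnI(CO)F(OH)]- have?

In a tetrahedral complex all four positions are equivalent and every pair of ligands is adjacent — there is no cis/trans distinction.
Only one geometric arrangement is possible; it has no improper symmetry element, so it exists as a pair of enantiomers (2 stereoisomers).

2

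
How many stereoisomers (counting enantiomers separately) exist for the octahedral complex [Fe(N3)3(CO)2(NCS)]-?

3

An octahedron has six vertices in three trans pairs; every non-trans pair is cis.
Systematic placement gives 3 geometric isomers: N3 mer, CO trans; N3 fac, CO cis; N3 mer, CO cis.
Each arrangement has an internal mirror plane or centre of symmetry, so none is chiral.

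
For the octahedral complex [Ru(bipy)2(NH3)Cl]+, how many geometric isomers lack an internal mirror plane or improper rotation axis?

Each bipy is bidentate and must span two cis positions.
The distinct arrangements are (2 in all): NH3 and Cl mutually trans; NH3 and Cl mutually cis (chiral).
One of these lacks any improper symmetry element and so occurs as an enantiomeric pair, giving 2 + 1 = 3 stereoisomers in total.

1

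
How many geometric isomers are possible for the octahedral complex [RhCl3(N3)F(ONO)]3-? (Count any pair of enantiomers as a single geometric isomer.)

4

An octahedron has six vertices in three trans pairs; every non-trans pair is cis.
There are 4 geometric isomers: Cl mer (3 arrangements); Cl fac (chiral).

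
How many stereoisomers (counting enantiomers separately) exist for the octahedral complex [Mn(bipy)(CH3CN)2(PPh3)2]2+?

The six octahedral sites form three mutually perpendicular trans pairs.
Each bipy is bidentate and must span two cis positions.
The distinct arrangements are (3 in all): CH3CN trans, PPh3 cis; CH3CN cis, PPh3 cis (chiral); CH3CN cis, PPh3 trans.
One of these lacks any improper symmetry element and so occurs as an enantiomeric pair, giving 3 + 1 = 4 stereoisomers in total.

4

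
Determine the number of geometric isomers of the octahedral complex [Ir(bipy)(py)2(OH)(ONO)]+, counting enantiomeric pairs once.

4

In an octahedral complex each vertex has one trans partner and four cis neighbours.
Each bipy is bidentate and must span two cis positions.
Systematic placement gives 4 geometric isomers: py cis (3 arrangements, 2 chiral); py trans.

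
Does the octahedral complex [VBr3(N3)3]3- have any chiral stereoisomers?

An octahedron has six vertices in three trans pairs; every non-trans pair is cis.
Systematic placement gives 2 geometric isomers: Br mer; Br fac.
Each arrangement has an internal mirror plane or centre of symmetry, so none is chiral.

no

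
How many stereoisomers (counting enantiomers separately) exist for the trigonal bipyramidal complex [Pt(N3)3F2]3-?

3

In a trigonal bipyramid the two axial positions differ from the three equatorial ones.
The distinct arrangements are (3 in all): F both axial; F one axial, one equatorial; F both equatorial.
Each arrangement has an internal mirror plane or centre of symmetry, so none is chiral.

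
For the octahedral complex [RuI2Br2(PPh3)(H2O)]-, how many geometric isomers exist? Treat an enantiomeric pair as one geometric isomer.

6

The six octahedral sites form three mutually perpendicular trans pairs.
There are 6 geometric isomers: I cis, Br trans; I trans, Br trans; I cis, Br cis (3 arrangements, 2 chiral); I trans, Br cis.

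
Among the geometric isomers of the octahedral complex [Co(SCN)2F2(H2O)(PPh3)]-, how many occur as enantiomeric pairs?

An octahedron has six vertices in three trans pairs; every non-trans pair is cis.
Systematic placement gives 6 geometric isomers: SCN trans, F trans; SCN cis, F trans; SCN trans, F cis; SCN cis, F cis (3 arrangements, 2 chiral).
Of these, 2 lack any improper symmetry element and so occur as enantiomeric pairs, giving 6 + 2 = 8 stereoisomers in total.

2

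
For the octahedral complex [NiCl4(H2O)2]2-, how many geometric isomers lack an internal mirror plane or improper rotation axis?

In an octahedral complex each vertex has one trans partner and four cis neighbours.
Systematic placement gives 2 geometric isomers: H2O trans; H2O cis.
Each arrangement has an internal mirror plane or centre of symmetry, so none is chiral.

0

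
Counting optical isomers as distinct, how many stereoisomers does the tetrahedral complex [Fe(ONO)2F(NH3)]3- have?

1

All four vertices of a tetrahedron are equivalent and mutually adjacent, so cis/trans isomerism cannot arise.
Only one geometric arrangement is possible.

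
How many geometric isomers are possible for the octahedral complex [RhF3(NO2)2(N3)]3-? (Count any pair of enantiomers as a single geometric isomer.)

3

In an octahedral complex each vertex has one trans partner and four cis neighbours.
Systematic placement gives 3 geometric isomers: F mer, NO2 trans; F mer, NO2 cis; F fac, NO2 cis.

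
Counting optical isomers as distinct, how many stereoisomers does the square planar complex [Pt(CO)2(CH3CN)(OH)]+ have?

A square has two trans pairs of vertices; adjacent vertices are cis.
There are 2 geometric isomers: CO cis; CO trans.
Each arrangement has an internal mirror plane or centre of symmetry, so none is chiral.

2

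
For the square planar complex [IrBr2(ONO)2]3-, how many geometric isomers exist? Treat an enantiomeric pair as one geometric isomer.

A square has two trans pairs of vertices; adjacent vertices are cis.
The distinct arrangements are (2 in all): Br cis; Br trans.

2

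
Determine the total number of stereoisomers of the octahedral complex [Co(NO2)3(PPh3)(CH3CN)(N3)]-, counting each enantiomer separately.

Working through the distinct placements yields 4 geometric isomers: NO2 mer (3 arrangements); NO2 fac (chiral).
One of these lacks any improper symmetry element and so occurs as an enantiomeric pair, giving 4 + 1 = 5 stereoisomers in total.

5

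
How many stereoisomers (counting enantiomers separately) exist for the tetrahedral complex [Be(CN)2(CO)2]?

1

In a tetrahedral complex all four positions are equivalent and every pair of ligands is adjacent — there is no cis/trans distinction.
Only one geometric arrangement is possible.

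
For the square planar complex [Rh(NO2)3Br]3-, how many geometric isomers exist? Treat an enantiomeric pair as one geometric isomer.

A square has two trans pairs of vertices; adjacent vertices are cis.
Only one geometric arrangement is possible.

1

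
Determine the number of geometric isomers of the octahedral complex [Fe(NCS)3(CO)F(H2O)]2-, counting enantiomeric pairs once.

An octahedron has six vertices in three trans pairs; every non-trans pair is cis.
Systematic placement gives 4 geometric isomers: NCS mer (3 arrangements); NCS fac (chiral).

4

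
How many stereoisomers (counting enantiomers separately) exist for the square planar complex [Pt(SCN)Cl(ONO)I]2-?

3

In a square planar complex each vertex has one trans partner and two cis neighbours.
There are 3 geometric isomers: (Cl/ONO trans, I/SCN trans); (Cl/SCN trans, I/ONO trans); (Cl/I trans, ONO/SCN trans).
Each arrangement has an internal mirror plane or centre of symmetry, so none is chiral.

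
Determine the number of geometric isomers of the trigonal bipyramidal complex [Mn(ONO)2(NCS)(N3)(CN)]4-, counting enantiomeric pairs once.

A trigonal bipyramid has two axial and three equatorial sites, which are chemically inequivalent.
Systematic enumeration (placing each ligand type in turn and discarding arrangements equivalent by rotation or reflection) gives 7 geometric isomers.

7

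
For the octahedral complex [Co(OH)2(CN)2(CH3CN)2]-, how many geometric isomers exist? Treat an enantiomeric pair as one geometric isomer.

The six octahedral sites form three mutually perpendicular trans pairs.
Systematic placement gives 5 geometric isomers: OH trans, CN trans, CH3CN trans; OH cis, CN cis, CH3CN trans; OH trans, CN cis, CH3CN cis; OH cis, CN cis, CH3CN cis (chiral); OH cis, CN trans, CH3CN cis.

5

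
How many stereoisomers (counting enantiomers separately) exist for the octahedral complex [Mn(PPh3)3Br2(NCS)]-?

3

The six octahedral sites form three mutually perpendicular trans pairs.
The distinct arrangements are (3 in all): PPh3 mer, Br trans; PPh3 mer, Br cis; PPh3 fac, Br cis.
Each arrangement has an internal mirror plane or centre of symmetry, so none is chiral.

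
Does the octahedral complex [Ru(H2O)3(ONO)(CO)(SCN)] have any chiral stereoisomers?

yes

The six octahedral sites form three mutually perpendicular trans pairs.
There are 4 geometric isomers: H2O mer (3 arrangements); H2O fac (chiral).
One of these lacks any improper symmetry element and so occurs as an enantiomeric pair, giving 4 + 1 = 5 stereoisomers in total.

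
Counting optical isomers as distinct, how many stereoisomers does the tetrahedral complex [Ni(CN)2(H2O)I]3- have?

1

All four vertices of a tetrahedron are equivalent and mutually adjacent, so cis/trans isomerism cannot arise.
Only one geometric arrangement is possible.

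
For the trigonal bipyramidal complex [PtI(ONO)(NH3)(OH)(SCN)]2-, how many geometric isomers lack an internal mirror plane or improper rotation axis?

10

Exhaustive case analysis gives 10 geometric isomers.
Of these, 10 lack any improper symmetry element and so occur as enantiomeric pairs, giving 10 + 10 = 20 stereoisomers in total.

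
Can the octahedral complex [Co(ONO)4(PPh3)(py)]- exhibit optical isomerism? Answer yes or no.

no

In an octahedral complex each vertex has one trans partner and four cis neighbours.
Working through the distinct placements yields 2 geometric isomers: PPh3 and py mutually trans; PPh3 and py mutually cis.
Each arrangement has an internal mirror plane or centre of symmetry, so none is chiral.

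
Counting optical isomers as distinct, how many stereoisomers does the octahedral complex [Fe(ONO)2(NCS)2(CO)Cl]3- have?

8

An octahedron has six vertices in three trans pairs; every non-trans pair is cis.
The distinct arrangements are (6 in all): ONO trans, NCS trans; ONO cis, NCS cis (3 arrangements, 2 chiral); ONO trans, NCS cis; ONO cis, NCS trans.
Of these, 2 lack any improper symmetry element and so occur as enantiomeric pairs, giving 6 + 2 = 8 stereoisomers in total.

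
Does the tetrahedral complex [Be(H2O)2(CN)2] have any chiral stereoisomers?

In a tetrahedral complex all four positions are equivalent and every pair of ligands is adjacent — there is no cis/trans distinction.
Only one geometric arrangement is possible.

no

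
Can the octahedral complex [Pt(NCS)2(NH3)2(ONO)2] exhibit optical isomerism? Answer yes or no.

Working through the distinct placements yields 5 geometric isomers: NCS trans, NH3 trans, ONO trans; NCS trans, NH3 cis, ONO cis; NCS cis, NH3 cis, ONO trans; NCS cis, NH3 cis, ONO cis (chiral); NCS cis, NH3 trans, ONO cis.
One of these lacks any improper symmetry element and so occurs as an enantiomeric pair, giving 5 + 1 = 6 stereoisomers in total.

yes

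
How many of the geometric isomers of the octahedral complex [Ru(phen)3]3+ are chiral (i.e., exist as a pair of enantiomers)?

An octahedron has six vertices in three trans pairs; every non-trans pair is cis.
Each phen is bidentate and must span two cis positions.
Only one geometric arrangement is possible; it has no improper symmetry element, so it exists as a pair of enantiomers (2 stereoisomers).

1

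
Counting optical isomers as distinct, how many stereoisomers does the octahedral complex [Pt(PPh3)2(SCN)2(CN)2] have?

An octahedron has six vertices in three trans pairs; every non-trans pair is cis.
Working through the distinct placements yields 5 geometric isomers: PPh3 trans, SCN trans, CN trans; PPh3 cis, SCN cis, CN trans; PPh3 cis, SCN trans, CN cis; PPh3 cis, SCN cis, CN cis (chiral); PPh3 trans, SCN cis, CN cis.
One of these lacks any improper symmetry element and so occurs as an enantiomeric pair, giving 5 + 1 = 6 stereoisomers in total.

6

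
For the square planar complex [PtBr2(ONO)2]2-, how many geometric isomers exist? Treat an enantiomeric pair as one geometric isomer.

In a square planar complex each vertex has one trans partner and two cis neighbours.
The distinct arrangements are (2 in all): Br cis; Br trans.

2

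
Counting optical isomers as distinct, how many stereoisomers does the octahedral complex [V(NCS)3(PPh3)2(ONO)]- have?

3

There are 3 geometric isomers: NCS mer, PPh3 trans; NCS mer, PPh3 cis; NCS fac, PPh3 cis.
Each arrangement has an internal mirror plane or centre of symmetry, so none is chiral.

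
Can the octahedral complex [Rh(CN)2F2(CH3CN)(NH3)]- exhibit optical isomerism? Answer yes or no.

In an octahedral complex each vertex has one trans partner and four cis neighbours.
The distinct arrangements are (6 in all): CN cis, F cis (3 arrangements, 2 chiral); CN cis, F trans; CN trans, F cis; CN trans, F trans.
Of these, 2 lack any improper symmetry element and so occur as enantiomeric pairs, giving 6 + 2 = 8 stereoisomers in total.

yes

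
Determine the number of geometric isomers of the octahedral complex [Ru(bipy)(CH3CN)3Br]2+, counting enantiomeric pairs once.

Each bipy is bidentate and must span two cis positions.
There are 2 geometric isomers: CH3CN fac; CH3CN mer.

2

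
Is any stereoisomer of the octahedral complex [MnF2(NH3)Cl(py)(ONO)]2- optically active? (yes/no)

The six octahedral sites form three mutually perpendicular trans pairs.
Exhaustive case analysis gives 9 geometric isomers.
Of these, 6 lack any improper symmetry element and so occur as enantiomeric pairs, giving 9 + 6 = 15 stereoisomers in total.

yes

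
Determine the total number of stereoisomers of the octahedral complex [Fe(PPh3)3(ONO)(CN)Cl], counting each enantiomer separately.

5

There are 4 geometric isomers: PPh3 mer (3 arrangements); PPh3 fac (chiral).
One of these lacks any improper symmetry element and so occurs as an enantiomeric pair, giving 4 + 1 = 5 stereoisomers in total.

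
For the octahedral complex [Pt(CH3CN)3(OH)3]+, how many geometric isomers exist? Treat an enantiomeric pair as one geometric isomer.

2

In an octahedral complex each vertex has one trans partner and four cis neighbours.
Working through the distinct placements yields 2 geometric isomers: CH3CN mer; CH3CN fac.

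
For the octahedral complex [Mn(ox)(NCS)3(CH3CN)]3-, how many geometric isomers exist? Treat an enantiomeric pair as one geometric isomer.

The six octahedral sites form three mutually perpendicular trans pairs.
Each ox is bidentate and must span two cis positions.
There are 2 geometric isomers: NCS fac; NCS mer.

2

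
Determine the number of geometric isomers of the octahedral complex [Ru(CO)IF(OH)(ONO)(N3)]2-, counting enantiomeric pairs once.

Exhaustive case analysis gives 15 geometric isomers.

15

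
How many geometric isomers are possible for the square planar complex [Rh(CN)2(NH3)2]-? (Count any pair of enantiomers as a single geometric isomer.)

A square has two trans pairs of vertices; adjacent vertices are cis.
Working through the distinct placements yields 2 geometric isomers: CN cis; CN trans.

2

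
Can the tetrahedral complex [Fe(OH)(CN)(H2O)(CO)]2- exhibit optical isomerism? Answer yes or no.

yes

All four vertices of a tetrahedron are equivalent and mutually adjacent, so cis/trans isomerism cannot arise.
Only one geometric arrangement is possible; it has no improper symmetry element, so it exists as a pair of enantiomers (2 stereoisomers).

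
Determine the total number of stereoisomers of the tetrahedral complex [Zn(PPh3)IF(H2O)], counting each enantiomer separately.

2

All four vertices of a tetrahedron are equivalent and mutually adjacent, so cis/trans isomerism cannot arise.
Only one geometric arrangement is possible; it has no improper symmetry element, so it exists as a pair of enantiomers (2 stereoisomers).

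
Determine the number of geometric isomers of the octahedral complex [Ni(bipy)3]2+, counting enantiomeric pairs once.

The six octahedral sites form three mutually perpendicular trans pairs.
Each bipy is bidentate and must span two cis positions.
Only one geometric arrangement is possible; it has no improper symmetry element, so it exists as a pair of enantiomers (2 stereoisomers).

1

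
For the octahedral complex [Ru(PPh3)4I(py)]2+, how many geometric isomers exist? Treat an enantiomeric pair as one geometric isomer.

The distinct arrangements are (2 in all): I and py mutually cis; I and py mutually trans.

2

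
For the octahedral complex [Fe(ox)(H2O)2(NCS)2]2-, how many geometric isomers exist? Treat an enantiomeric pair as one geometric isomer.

An octahedron has six vertices in three trans pairs; every non-trans pair is cis.
Each ox is bidentate and must span two cis positions.
Systematic placement gives 3 geometric isomers: H2O trans, NCS cis; H2O cis, NCS cis (chiral); H2O cis, NCS trans.

3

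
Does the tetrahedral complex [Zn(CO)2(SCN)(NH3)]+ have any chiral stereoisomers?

no

In a tetrahedral complex all four positions are equivalent and every pair of ligands is adjacent — there is no cis/trans distinction.
Only one geometric arrangement is possible.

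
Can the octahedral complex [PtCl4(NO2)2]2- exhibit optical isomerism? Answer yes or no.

no

In an octahedral complex each vertex has one trans partner and four cis neighbours.
Systematic placement gives 2 geometric isomers: NO2 trans; NO2 cis.
Each arrangement has an internal mirror plane or centre of symmetry, so none is chiral.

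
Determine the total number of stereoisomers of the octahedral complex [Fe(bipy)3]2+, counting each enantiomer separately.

In an octahedral complex each vertex has one trans partner and four cis neighbours.
Each bipy is bidentate and must span two cis positions.
Only one geometric arrangement is possible; it has no improper symmetry element, so it exists as a pair of enantiomers (2 stereoisomers).

2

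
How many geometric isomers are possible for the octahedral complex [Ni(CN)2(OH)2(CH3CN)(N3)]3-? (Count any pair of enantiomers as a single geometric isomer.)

Systematic placement gives 6 geometric isomers: CN cis, OH trans; CN cis, OH cis (3 arrangements, 2 chiral); CN trans, OH trans; CN trans, OH cis.

6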